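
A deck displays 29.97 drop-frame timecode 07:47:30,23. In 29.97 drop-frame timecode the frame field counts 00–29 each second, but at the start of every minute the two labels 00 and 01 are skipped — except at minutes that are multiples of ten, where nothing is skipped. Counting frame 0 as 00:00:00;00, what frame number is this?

840681

As if non-drop at 30 labels/s: (7 × 3600 + 47 × 60 + 30) × 30 + 23 = 841523.
Minute boundaries passed: 467; those not divisible by 10: 467 − 46 = 421; dropped labels = 2 × 421 = 842.
Actual frame index = 841523 − 842 = 840681.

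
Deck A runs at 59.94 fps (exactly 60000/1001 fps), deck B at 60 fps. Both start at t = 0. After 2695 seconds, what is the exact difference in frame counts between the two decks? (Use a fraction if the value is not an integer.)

A emits 60000/1001 × 2695 = 2100000/13 frames; B emits 60 × 2695 = 161700.
Difference = 2100/13 frames (≈ 161.5385); B is ahead of A.

2100/13 frames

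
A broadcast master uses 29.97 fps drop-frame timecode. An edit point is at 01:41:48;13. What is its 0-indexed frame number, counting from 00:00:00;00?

183071

As if non-drop at 30 labels/s: (1 × 3600 + 41 × 60 + 48) × 30 + 13 = 183253.
Minute boundaries passed: 101; those not divisible by 10: 101 − 10 = 91; dropped labels = 2 × 91 = 182.
Actual frame index = 183253 − 182 = 183071.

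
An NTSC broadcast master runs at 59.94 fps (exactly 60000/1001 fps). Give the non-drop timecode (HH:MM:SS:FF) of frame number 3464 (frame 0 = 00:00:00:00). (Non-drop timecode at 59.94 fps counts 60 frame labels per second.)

3464 ÷ 60 = 57 full seconds, remainder 44 frames.
57 s = 0 h 0 min 57 s.
Timecode: 00:00:57:44.

00:00:57:44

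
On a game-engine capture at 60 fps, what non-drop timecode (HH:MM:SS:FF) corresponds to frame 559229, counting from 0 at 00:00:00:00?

02:35:20:29

559229 ÷ 60 = 9320 full seconds, remainder 29 frames.
9320 s = 2 h 35 min 20 s.
Timecode: 02:35:20:29.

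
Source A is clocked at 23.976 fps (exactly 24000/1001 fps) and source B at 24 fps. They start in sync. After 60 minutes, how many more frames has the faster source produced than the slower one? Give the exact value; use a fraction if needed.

86400/1001 frames

60 min = 3600 s.
A emits 24000/1001 × 3600 = 86400000/1001 frames; B emits 24 × 3600 = 86400.
Difference = 86400/1001 frames (≈ 86.3137); B is ahead of A.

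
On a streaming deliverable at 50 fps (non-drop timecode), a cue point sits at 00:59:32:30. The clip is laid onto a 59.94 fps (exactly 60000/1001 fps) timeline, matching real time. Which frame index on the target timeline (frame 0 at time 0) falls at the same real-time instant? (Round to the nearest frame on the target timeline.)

frame 214142

Source frame index: (0×3600 + 59×60 + 32) × 50 + 30 = 178630.
Real time: 178630 / (50) = 17863/5 s.
Target frame: (17863/5) × (60000/1001) = 214356000/1001 ≈ 214141.858 → 214142.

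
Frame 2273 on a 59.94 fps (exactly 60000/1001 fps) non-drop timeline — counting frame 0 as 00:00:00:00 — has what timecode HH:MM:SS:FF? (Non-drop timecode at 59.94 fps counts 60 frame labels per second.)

00:00:37:53

2273 ÷ 60 = 37 full seconds, remainder 53 frames.
37 s = 0 h 0 min 37 s.
Timecode: 00:00:37:53.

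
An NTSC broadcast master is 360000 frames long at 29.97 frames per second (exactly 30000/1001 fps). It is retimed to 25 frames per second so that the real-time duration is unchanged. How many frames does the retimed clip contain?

300300 frames

Target frames = source frames × (target rate / source rate) = 360000 × (25)/(30000/1001) = 360000 × 1001/1200 = 300300.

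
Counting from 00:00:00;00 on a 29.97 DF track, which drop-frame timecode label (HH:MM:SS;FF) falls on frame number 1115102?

Ten DF minutes hold 17982 frames, so frame 1115102 lies in block 62 (frames 1114884–1132865) with 218 frames into that block.
The block's first minute is 1800 frames and the rest 1798 each; 218 frames reaches minute 0, so 62 × 18 + 0 × 2 = 1116 labels have been skipped so far.
Adding those back, label number 1115102 + 1116 = 1116218 at 30 labels/s is 37207 s + 8 f = 10 h 20 min 7 s frame 8, i.e. 10:20:07;08.

10:20:07;08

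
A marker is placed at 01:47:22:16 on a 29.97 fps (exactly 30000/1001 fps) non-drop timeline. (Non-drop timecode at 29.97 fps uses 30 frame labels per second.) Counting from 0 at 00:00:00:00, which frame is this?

frame 193276

Total seconds to the label: (1 × 3600 + 47 × 60 + 22) = 6442.
Frame index = 6442 × 30 + 16 = 193276.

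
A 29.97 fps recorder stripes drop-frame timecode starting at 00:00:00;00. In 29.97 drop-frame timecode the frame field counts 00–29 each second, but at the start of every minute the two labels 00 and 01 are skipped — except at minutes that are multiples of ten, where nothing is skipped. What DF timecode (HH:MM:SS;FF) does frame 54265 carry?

00:30:10;19

Ten DF minutes hold 17982 frames, so frame 54265 lies in block 3 (frames 53946–71927) with 319 frames into that block.
The block's first minute is 1800 frames and the rest 1798 each; 319 frames reaches minute 0, so 3 × 18 + 0 × 2 = 54 labels have been skipped so far.
Adding those back, label number 54265 + 54 = 54319 at 30 labels/s is 1810 s + 19 f = 0 h 30 min 10 s frame 19, i.e. 00:30:10;19.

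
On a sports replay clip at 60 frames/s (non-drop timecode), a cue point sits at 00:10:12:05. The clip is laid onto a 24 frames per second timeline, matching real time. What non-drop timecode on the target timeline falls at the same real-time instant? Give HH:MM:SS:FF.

Source frame index: (0×3600 + 10×60 + 12) × 60 + 5 = 36725.
Real time: 36725 / (60) = 7345/12 s.
Target frame: (7345/12) × (24) = 14690.
At 24 labels/s: frame 14690 → 00:10:12:02.

00:10:12:02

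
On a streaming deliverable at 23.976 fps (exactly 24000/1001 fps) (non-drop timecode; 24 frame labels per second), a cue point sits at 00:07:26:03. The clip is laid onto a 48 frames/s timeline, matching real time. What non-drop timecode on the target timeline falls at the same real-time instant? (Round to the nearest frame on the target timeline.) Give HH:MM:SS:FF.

Source frame index: (0×3600 + 7×60 + 26) × 24 + 3 = 10707.
Real time: 10707 / (24000/1001) = 3572569/8000 s.
Target frame: (3572569/8000) × (48) = 10717707/500 ≈ 21435.414 → 21435.
At 48 labels/s: frame 21435 → 00:07:26:27.

00:07:26:27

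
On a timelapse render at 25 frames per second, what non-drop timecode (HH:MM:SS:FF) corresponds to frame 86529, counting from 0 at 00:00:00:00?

86529 ÷ 25 = 3461 full seconds, remainder 4 frames.
3461 s = 0 h 57 min 41 s.
Timecode: 00:57:41:04.

00:57:41:04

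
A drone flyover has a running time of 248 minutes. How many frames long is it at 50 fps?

248 min = 14880 s.
Frames = 14880 × 50 = 744000.

744000 frames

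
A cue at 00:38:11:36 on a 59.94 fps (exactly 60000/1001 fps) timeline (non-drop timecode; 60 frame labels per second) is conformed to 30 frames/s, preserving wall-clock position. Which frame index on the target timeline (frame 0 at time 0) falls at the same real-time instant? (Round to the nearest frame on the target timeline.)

Source frame index: (0×3600 + 38×60 + 11) × 60 + 36 = 137496.
Real time: 137496 / (60000/1001) = 5734729/2500 s.
Target frame: (5734729/2500) × (30) = 17204187/250 ≈ 68816.748 → 68817.

frame 68817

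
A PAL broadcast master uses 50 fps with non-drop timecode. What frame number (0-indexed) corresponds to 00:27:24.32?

frame 82232

Total seconds to the label: (0 × 3600 + 27 × 60 + 24) = 1644.
Frame index = 1644 × 50 + 32 = 82232.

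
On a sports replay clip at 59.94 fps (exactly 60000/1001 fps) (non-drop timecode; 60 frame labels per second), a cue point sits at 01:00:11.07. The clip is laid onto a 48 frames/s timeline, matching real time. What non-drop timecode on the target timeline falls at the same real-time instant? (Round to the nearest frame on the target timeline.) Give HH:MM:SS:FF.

01:00:14:35

Source frame index: (1×3600 + 0×60 + 11) × 60 + 7 = 216667.
Real time: 216667 / (60000/1001) = 216883667/60000 s.
Target frame: (216883667/60000) × (48) = 216883667/1250 ≈ 173506.934 → 173507.
At 48 labels/s: frame 173507 → 01:00:14:35.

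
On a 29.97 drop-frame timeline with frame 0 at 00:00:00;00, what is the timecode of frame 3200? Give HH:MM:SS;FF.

00:01:46;22

Each 10-minute DF block holds 10 × 60 × 30 − 9 × 2 = 17982 frames. 3200 ÷ 17982 → 0 full blocks, remainder 3200.
Within the partial block the first minute is 1800 frames and each further minute 1798, so 1 further minute boundary passed. Total skipped labels = 18 × 0 + 2 × 1 = 2.
Non-drop label index = 3200 + 2 = 3202; at 30 labels/s that is 00:01:46:22, i.e. DF 00:01:46;22.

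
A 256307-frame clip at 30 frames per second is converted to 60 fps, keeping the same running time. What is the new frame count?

Target frames = source frames × (target rate / source rate) = 256307 × (60)/(30) = 256307 × 2 = 512614.

512614 frames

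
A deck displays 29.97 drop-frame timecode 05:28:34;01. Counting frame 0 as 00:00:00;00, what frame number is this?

Complete 10-minute blocks: 32, each 17982 frames → 575424.
Remaining 8 whole minutes in the current block: 1800 + 7 × 1798 = 14386 frames.
Within the current minute: 34 × 30 + 1 − 2 = 1019 (labels ;00/;01 skipped at this minute). Total = 575424 + 14386 + 1019 = 590829.

590829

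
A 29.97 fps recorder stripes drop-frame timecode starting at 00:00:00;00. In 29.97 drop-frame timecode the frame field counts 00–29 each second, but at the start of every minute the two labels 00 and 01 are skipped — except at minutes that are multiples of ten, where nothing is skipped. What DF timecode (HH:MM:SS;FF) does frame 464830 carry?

04:18:29;26

Each 10-minute DF block holds 10 × 60 × 30 − 9 × 2 = 17982 frames. 464830 ÷ 17982 → 25 full blocks, remainder 15280.
Within the partial block the first minute is 1800 frames and each further minute 1798, so 8 further minute boundaries passed. Total skipped labels = 18 × 25 + 2 × 8 = 466.
Non-drop label index = 464830 + 466 = 465296; at 30 labels/s that is 04:18:29:26, i.e. DF 04:18:29;26.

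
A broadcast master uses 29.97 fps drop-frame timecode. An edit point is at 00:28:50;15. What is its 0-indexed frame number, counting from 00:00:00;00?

51863

As if non-drop at 30 labels/s: (0 × 3600 + 28 × 60 + 50) × 30 + 15 = 51915.
Minute boundaries passed: 28; those not divisible by 10: 28 − 2 = 26; dropped labels = 2 × 26 = 52.
Actual frame index = 51915 − 52 = 51863.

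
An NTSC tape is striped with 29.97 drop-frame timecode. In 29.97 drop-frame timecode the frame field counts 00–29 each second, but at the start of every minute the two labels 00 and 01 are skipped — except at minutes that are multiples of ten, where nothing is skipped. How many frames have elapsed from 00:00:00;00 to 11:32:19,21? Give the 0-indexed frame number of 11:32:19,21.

1244945

As if non-drop at 30 labels/s: (11 × 3600 + 32 × 60 + 19) × 30 + 21 = 1246191.
Minute boundaries passed: 692; those not divisible by 10: 692 − 69 = 623; dropped labels = 2 × 623 = 1246.
Actual frame index = 1246191 − 1246 = 1244945.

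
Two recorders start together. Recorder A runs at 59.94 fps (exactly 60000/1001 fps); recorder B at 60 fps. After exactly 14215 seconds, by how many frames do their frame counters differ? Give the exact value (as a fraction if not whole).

A emits 60000/1001 × 14215 = 852900000/1001 frames; B emits 60 × 14215 = 852900.
Difference = 852900/1001 frames (≈ 852.0480); B is ahead of A.

852900/1001 frames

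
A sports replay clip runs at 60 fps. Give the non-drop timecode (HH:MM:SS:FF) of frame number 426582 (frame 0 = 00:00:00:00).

01:58:29:42

426582 ÷ 60 = 7109 full seconds, remainder 42 frames.
7109 s = 1 h 58 min 29 s.
Timecode: 01:58:29:42.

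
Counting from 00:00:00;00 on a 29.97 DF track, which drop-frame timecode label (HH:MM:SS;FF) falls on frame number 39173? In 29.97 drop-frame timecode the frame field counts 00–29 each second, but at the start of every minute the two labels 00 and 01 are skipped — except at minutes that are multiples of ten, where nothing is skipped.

Ten DF minutes hold 17982 frames, so frame 39173 lies in block 2 (frames 35964–53945) with 3209 frames into that block.
The block's first minute is 1800 frames and the rest 1798 each; 3209 frames reaches minute 1, so 2 × 18 + 1 × 2 = 38 labels have been skipped so far.
Adding those back, label number 39173 + 38 = 39211 at 30 labels/s is 1307 s + 1 f = 0 h 21 min 47 s frame 1, i.e. 00:21:47;01.

00:21:47;01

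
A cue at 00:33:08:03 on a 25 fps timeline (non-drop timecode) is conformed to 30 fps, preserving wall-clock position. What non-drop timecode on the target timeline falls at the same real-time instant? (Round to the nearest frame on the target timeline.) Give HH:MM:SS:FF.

Source frame index: (0×3600 + 33×60 + 8) × 25 + 3 = 49703.
Real time: 49703 / (25) = 49703/25 s.
Target frame: (49703/25) × (30) = 298218/5 ≈ 59643.600 → 59644.
At 30 labels/s: frame 59644 → 00:33:08:04.

00:33:08:04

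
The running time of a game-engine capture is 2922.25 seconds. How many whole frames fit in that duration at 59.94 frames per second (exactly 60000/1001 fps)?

Frames = 2922.25 × 60000/1001 = 175335000/1001 ≈ 175159.8402.
Complete frames: 175159.

175159 frames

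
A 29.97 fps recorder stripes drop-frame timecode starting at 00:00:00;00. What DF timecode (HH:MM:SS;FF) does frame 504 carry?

Each 10-minute DF block holds 10 × 60 × 30 − 9 × 2 = 17982 frames. 504 ÷ 17982 → 0 full blocks, remainder 504.
Within the partial block the first minute is 1800 frames and each further minute 1798, so 0 further minute boundaries passed. Total skipped labels = 18 × 0 + 2 × 0 = 0.
Non-drop label index = 504 + 0 = 504; at 30 labels/s that is 00:00:16:24, i.e. DF 00:00:16;24.

00:00:16;24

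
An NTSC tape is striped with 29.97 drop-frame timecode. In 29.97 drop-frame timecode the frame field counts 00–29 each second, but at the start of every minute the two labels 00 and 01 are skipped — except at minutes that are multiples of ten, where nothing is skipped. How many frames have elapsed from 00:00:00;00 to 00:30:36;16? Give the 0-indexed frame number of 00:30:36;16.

55042

As if non-drop at 30 labels/s: (0 × 3600 + 30 × 60 + 36) × 30 + 16 = 55096.
Minute boundaries passed: 30; those not divisible by 10: 30 − 3 = 27; dropped labels = 2 × 27 = 54.
Actual frame index = 55096 − 54 = 55042.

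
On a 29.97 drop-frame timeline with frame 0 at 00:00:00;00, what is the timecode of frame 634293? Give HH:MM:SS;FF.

Ten DF minutes hold 17982 frames, so frame 634293 lies in block 35 (frames 629370–647351) with 4923 frames into that block.
The block's first minute is 1800 frames and the rest 1798 each; 4923 frames reaches minute 2, so 35 × 18 + 2 × 2 = 634 labels have been skipped so far.
Adding those back, label number 634293 + 634 = 634927 at 30 labels/s is 21164 s + 7 f = 5 h 52 min 44 s frame 7, i.e. 05:52:44;07.

05:52:44;07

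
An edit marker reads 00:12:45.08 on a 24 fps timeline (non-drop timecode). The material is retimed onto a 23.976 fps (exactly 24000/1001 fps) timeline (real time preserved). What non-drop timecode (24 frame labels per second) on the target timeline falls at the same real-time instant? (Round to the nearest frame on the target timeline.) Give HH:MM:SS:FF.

Source frame index: (0×3600 + 12×60 + 45) × 24 + 8 = 18368.
Real time: 18368 / (24) = 2296/3 s.
Target frame: (2296/3) × (24000/1001) = 2624000/143 ≈ 18349.650 → 18350.
At 24 labels/s: frame 18350 → 00:12:44:14.

00:12:44:14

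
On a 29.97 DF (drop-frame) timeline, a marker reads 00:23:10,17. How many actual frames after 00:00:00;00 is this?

Complete 10-minute blocks: 2, each 17982 frames → 35964.
Remaining 3 whole minutes in the current block: 1800 + 2 × 1798 = 5396 frames.
Within the current minute: 10 × 30 + 17 − 2 = 315 (labels ;00/;01 skipped at this minute). Total = 35964 + 5396 + 315 = 41675.

41675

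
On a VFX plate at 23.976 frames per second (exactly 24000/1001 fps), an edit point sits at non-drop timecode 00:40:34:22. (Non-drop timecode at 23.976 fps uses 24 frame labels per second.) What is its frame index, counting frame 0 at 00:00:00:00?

58438

Total seconds to the label: (0 × 3600 + 40 × 60 + 34) = 2434.
Frame index = 2434 × 24 + 22 = 58438.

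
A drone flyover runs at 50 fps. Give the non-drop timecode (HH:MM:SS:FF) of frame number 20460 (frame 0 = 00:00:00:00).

00:06:49:10

20460 ÷ 50 = 409 full seconds, remainder 10 frames.
409 s = 0 h 6 min 49 s.
Timecode: 00:06:49:10.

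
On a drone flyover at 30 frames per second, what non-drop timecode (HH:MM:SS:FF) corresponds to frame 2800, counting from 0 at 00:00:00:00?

00:01:33:10

2800 ÷ 30 = 93 full seconds, remainder 10 frames.
93 s = 0 h 1 min 33 s.
Timecode: 00:01:33:10.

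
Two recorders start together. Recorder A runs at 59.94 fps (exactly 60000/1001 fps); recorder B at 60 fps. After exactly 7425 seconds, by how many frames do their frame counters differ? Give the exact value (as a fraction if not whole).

40500/91 frames

A emits 60000/1001 × 7425 = 40500000/91 frames; B emits 60 × 7425 = 445500.
Difference = 40500/91 frames (≈ 445.0549); B is ahead of A.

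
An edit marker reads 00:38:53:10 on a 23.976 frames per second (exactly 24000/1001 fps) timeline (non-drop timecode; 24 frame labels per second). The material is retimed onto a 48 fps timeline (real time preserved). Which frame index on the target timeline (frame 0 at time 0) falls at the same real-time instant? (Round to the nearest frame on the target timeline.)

Source frame index: (0×3600 + 38×60 + 53) × 24 + 10 = 56002.
Real time: 56002 / (24000/1001) = 28029001/12000 s.
Target frame: (28029001/12000) × (48) = 28029001/250 ≈ 112116.004 → 112116.

frame 112116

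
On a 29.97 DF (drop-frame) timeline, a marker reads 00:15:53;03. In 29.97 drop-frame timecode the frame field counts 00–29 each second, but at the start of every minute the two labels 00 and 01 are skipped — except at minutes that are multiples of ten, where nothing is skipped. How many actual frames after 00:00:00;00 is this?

28565

As if non-drop at 30 labels/s: (0 × 3600 + 15 × 60 + 53) × 30 + 3 = 28593.
Minute boundaries passed: 15; those not divisible by 10: 15 − 1 = 14; dropped labels = 2 × 14 = 28.
Actual frame index = 28593 − 28 = 28565.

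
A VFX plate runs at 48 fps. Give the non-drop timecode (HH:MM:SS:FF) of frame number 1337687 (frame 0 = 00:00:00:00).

07:44:28:23

1337687 ÷ 48 = 27868 full seconds, remainder 23 frames.
27868 s = 7 h 44 min 28 s.
Timecode: 07:44:28:23.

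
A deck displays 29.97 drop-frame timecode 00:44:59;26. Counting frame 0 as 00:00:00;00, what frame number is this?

80916

As if non-drop at 30 labels/s: (0 × 3600 + 44 × 60 + 59) × 30 + 26 = 80996.
Minute boundaries passed: 44; those not divisible by 10: 44 − 4 = 40; dropped labels = 2 × 40 = 80.
Actual frame index = 80996 − 80 = 80916.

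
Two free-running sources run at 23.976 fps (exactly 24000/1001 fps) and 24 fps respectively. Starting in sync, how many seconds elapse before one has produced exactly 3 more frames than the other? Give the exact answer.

125.125 seconds

The gap grows by |24 − 24000/1001| = 24/1001 frames per second.
Time for a 3-frame gap: 3 ÷ (24/1001) = 125.125 s.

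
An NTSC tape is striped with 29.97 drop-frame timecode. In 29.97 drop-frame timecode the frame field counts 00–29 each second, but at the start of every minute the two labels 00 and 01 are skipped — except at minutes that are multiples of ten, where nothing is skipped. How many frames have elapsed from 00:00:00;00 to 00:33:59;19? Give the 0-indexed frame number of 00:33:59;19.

Complete 10-minute blocks: 3, each 17982 frames → 53946.
Remaining 3 whole minutes in the current block: 1800 + 2 × 1798 = 5396 frames.
Within the current minute: 59 × 30 + 19 − 2 = 1787 (labels ;00/;01 skipped at this minute). Total = 53946 + 5396 + 1787 = 61129.

61129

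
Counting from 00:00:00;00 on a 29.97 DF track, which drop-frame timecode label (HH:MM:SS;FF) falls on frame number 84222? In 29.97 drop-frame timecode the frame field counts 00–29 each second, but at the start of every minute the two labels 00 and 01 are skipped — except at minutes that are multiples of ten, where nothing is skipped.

Ten DF minutes hold 17982 frames, so frame 84222 lies in block 4 (frames 71928–89909) with 12294 frames into that block.
The block's first minute is 1800 frames and the rest 1798 each; 12294 frames reaches minute 6, so 4 × 18 + 6 × 2 = 84 labels have been skipped so far.
Adding those back, label number 84222 + 84 = 84306 at 30 labels/s is 2810 s + 6 f = 0 h 46 min 50 s frame 6, i.e. 00:46:50;06.

00:46:50;06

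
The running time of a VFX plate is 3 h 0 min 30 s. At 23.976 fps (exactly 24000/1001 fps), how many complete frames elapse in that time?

259660 frames

3 h 0 min 30 s = 10830 s.
Frames = 10830 × 24000/1001 = 259920000/1001 ≈ 259660.3397.
Complete frames: 259660.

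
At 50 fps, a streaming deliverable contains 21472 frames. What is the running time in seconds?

Running time = 21472 / (50) = 429.44 s.

429.44 seconds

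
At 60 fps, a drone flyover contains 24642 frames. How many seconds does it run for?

Running time = 24642 / (60) = 410.7 s.

410.7 seconds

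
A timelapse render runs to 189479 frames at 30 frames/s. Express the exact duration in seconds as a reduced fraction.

189479/30 seconds

Running time = 189479 ÷ (30) = 189479 × 1/30 = 189479/30 s.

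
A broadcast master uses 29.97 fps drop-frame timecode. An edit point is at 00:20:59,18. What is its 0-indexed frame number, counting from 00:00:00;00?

Complete 10-minute blocks: 2, each 17982 frames → 35964.
Remaining 0 whole minutes in the current block: 0 frames.
Within the current minute: 59 × 30 + 18 = 1788. Total = 35964 + 0 + 1788 = 37752.

37752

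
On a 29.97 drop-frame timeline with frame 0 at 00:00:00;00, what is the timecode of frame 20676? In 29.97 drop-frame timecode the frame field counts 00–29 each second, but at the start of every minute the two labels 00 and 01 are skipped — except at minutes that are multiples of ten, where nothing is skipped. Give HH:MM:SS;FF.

00:11:29;26

Each 10-minute DF block holds 10 × 60 × 30 − 9 × 2 = 17982 frames. 20676 ÷ 17982 → 1 full block, remainder 2694.
Within the partial block the first minute is 1800 frames and each further minute 1798, so 1 further minute boundary passed. Total skipped labels = 18 × 1 + 2 × 1 = 20.
Non-drop label index = 20676 + 20 = 20696; at 30 labels/s that is 00:11:29:26, i.e. DF 00:11:29;26.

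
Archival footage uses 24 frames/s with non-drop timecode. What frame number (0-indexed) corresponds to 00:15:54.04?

frame 22900

Total seconds to the label: (0 × 3600 + 15 × 60 + 54) = 954.
Frame index = 954 × 24 + 4 = 22900.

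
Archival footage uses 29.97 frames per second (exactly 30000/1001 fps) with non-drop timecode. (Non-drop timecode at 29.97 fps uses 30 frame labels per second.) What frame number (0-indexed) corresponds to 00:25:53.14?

46604

Total seconds to the label: (0 × 3600 + 25 × 60 + 53) = 1553.
Frame index = 1553 × 30 + 14 = 46604.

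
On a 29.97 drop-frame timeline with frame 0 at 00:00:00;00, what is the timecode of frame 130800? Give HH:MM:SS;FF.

01:12:44;10

Ten DF minutes hold 17982 frames, so frame 130800 lies in block 7 (frames 125874–143855) with 4926 frames into that block.
The block's first minute is 1800 frames and the rest 1798 each; 4926 frames reaches minute 2, so 7 × 18 + 2 × 2 = 130 labels have been skipped so far.
Adding those back, label number 130800 + 130 = 130930 at 30 labels/s is 4364 s + 10 f = 1 h 12 min 44 s frame 10, i.e. 01:12:44;10.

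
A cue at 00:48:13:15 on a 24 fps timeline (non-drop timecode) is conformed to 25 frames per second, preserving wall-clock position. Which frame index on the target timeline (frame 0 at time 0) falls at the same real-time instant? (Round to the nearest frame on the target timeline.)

frame 72341

Source frame index: (0×3600 + 48×60 + 13) × 24 + 15 = 69447.
Real time: 69447 / (24) = 23149/8 s.
Target frame: (23149/8) × (25) = 578725/8 ≈ 72340.625 → 72341.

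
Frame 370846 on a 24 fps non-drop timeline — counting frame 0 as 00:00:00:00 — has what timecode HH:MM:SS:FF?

370846 ÷ 24 = 15451 full seconds, remainder 22 frames.
15451 s = 4 h 17 min 31 s.
Timecode: 04:17:31:22.

04:17:31:22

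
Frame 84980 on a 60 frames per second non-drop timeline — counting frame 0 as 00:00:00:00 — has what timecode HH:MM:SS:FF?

00:23:36:20

84980 ÷ 60 = 1416 full seconds, remainder 20 frames.
1416 s = 0 h 23 min 36 s.
Timecode: 00:23:36:20.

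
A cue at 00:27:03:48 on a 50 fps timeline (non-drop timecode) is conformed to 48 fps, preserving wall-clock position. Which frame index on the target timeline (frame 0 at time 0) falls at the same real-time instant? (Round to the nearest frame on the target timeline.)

Source frame index: (0×3600 + 27×60 + 3) × 50 + 48 = 81198.
Real time: 81198 / (50) = 40599/25 s.
Target frame: (40599/25) × (48) = 1948752/25 ≈ 77950.080 → 77950.

frame 77950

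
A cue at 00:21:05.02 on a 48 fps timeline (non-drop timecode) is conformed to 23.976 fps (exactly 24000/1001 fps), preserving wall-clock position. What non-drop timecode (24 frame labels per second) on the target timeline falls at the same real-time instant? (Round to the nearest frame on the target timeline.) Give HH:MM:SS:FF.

Source frame index: (0×3600 + 21×60 + 5) × 48 + 2 = 60722.
Real time: 60722 / (48) = 30361/24 s.
Target frame: (30361/24) × (24000/1001) = 30361000/1001 ≈ 30330.669 → 30331.
At 24 labels/s: frame 30331 → 00:21:03:19.

00:21:03:19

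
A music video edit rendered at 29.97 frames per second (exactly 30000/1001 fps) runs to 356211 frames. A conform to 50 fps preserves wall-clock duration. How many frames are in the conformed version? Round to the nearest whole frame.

594279 frames

Frames at target rate = 356211 × (50) / (30000/1001) = 118855737/200 ≈ 594278.685.
Nearest whole frame: 594279.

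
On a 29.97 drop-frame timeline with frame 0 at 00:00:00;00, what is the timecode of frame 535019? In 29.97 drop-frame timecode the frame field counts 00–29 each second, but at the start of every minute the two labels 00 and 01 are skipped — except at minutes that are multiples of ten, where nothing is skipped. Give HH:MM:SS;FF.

04:57:31;25

Ten DF minutes hold 17982 frames, so frame 535019 lies in block 29 (frames 521478–539459) with 13541 frames into that block.
The block's first minute is 1800 frames and the rest 1798 each; 13541 frames reaches minute 7, so 29 × 18 + 7 × 2 = 536 labels have been skipped so far.
Adding those back, label number 535019 + 536 = 535555 at 30 labels/s is 17851 s + 25 f = 4 h 57 min 31 s frame 25, i.e. 04:57:31;25.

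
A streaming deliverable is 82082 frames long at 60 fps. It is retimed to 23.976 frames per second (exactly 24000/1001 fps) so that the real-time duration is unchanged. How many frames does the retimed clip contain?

Target frames = source frames × (target rate / source rate) = 82082 × (24000/1001)/(60) = 82082 × 400/1001 = 32800.

32800 frames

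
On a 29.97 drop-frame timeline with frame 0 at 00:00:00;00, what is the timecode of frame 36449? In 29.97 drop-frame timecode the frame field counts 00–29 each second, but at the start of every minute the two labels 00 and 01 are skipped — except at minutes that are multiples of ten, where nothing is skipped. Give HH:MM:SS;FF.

00:20:16;05

Each 10-minute DF block holds 10 × 60 × 30 − 9 × 2 = 17982 frames. 36449 ÷ 17982 → 2 full blocks, remainder 485.
Within the partial block the first minute is 1800 frames and each further minute 1798, so 0 further minute boundaries passed. Total skipped labels = 18 × 2 + 2 × 0 = 36.
Non-drop label index = 36449 + 36 = 36485; at 30 labels/s that is 00:20:16:05, i.e. DF 00:20:16;05.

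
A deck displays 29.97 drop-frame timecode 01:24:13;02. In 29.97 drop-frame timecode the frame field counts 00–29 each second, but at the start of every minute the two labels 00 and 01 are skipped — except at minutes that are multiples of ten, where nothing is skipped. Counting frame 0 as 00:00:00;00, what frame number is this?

As if non-drop at 30 labels/s: (1 × 3600 + 24 × 60 + 13) × 30 + 2 = 151592.
Minute boundaries passed: 84; those not divisible by 10: 84 − 8 = 76; dropped labels = 2 × 76 = 152.
Actual frame index = 151592 − 152 = 151440.

151440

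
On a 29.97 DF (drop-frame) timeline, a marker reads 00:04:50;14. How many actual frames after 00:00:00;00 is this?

Complete 10-minute blocks: 0, each 17982 frames → 0.
Remaining 4 whole minutes in the current block: 1800 + 3 × 1798 = 7194 frames.
Within the current minute: 50 × 30 + 14 − 2 = 1512 (labels ;00/;01 skipped at this minute). Total = 0 + 7194 + 1512 = 8706.

8706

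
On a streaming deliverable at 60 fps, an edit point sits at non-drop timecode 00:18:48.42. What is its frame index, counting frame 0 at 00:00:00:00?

Total seconds to the label: (0 × 3600 + 18 × 60 + 48) = 1128.
Frame index = 1128 × 60 + 42 = 67722.

67722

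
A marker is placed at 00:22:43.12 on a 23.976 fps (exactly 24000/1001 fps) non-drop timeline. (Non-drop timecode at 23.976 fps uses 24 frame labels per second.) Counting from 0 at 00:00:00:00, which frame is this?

32724

Total seconds to the label: (0 × 3600 + 22 × 60 + 43) = 1363.
Frame index = 1363 × 24 + 12 = 32724.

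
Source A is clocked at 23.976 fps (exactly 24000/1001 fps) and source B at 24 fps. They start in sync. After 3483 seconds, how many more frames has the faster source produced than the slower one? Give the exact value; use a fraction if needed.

A emits 24000/1001 × 3483 = 83592000/1001 frames; B emits 24 × 3483 = 83592.
Difference = 83592/1001 frames (≈ 83.5085); B is ahead of A.

83592/1001 frames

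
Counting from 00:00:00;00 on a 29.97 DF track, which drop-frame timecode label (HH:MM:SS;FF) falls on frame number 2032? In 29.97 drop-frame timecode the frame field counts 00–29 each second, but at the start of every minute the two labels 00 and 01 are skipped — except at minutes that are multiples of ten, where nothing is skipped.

Each 10-minute DF block holds 10 × 60 × 30 − 9 × 2 = 17982 frames. 2032 ÷ 17982 → 0 full blocks, remainder 2032.
Within the partial block the first minute is 1800 frames and each further minute 1798, so 1 further minute boundary passed. Total skipped labels = 18 × 0 + 2 × 1 = 2.
Non-drop label index = 2032 + 2 = 2034; at 30 labels/s that is 00:01:07:24, i.e. DF 00:01:07;24.

00:01:07;24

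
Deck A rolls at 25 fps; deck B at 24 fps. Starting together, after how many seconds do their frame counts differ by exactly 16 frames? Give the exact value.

16 seconds

The gap grows by |24 − 25| = 1 frame per second.
Time for a 16-frame gap: 16 ÷ (1) = 16 s.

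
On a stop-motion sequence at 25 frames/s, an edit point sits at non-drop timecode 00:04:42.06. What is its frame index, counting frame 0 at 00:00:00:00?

7056

Total seconds to the label: (0 × 3600 + 4 × 60 + 42) = 282.
Frame index = 282 × 25 + 6 = 7056.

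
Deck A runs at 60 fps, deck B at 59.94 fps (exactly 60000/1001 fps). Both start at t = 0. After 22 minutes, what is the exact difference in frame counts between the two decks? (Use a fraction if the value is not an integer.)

7200/91 frames

22 min = 1320 s.
A emits 60 × 1320 = 79200 frames; B emits 60000/1001 × 1320 = 7200000/91.
Difference = 7200/91 frames (≈ 79.1209); B is behind A.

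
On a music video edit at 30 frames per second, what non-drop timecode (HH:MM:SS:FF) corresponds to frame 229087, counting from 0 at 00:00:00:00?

02:07:16:07

229087 ÷ 30 = 7636 full seconds, remainder 7 frames.
7636 s = 2 h 7 min 16 s.
Timecode: 02:07:16:07.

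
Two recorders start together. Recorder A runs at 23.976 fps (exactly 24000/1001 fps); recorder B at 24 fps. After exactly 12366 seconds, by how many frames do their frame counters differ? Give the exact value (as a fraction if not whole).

A emits 24000/1001 × 12366 = 296784000/1001 frames; B emits 24 × 12366 = 296784.
Difference = 296784/1001 frames (≈ 296.4875); B is ahead of A.

296784/1001 frames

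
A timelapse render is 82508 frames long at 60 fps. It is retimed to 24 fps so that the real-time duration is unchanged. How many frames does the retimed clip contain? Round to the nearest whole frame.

33003 frames

Frames at target rate = 82508 × (24) / (60) = 165016/5 ≈ 33003.200.
Nearest whole frame: 33003.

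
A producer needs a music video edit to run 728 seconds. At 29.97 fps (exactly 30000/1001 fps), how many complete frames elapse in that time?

Frames = 728 × 30000/1001 = 240000/11 ≈ 21818.1818.
Complete frames: 21818.

21818 frames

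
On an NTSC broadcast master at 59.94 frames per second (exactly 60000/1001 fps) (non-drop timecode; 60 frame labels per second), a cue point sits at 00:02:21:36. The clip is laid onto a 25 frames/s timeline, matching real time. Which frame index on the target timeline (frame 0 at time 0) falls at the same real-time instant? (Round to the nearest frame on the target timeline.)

Source frame index: (0×3600 + 2×60 + 21) × 60 + 36 = 8496.
Real time: 8496 / (60000/1001) = 177177/1250 s.
Target frame: (177177/1250) × (25) = 177177/50 ≈ 3543.540 → 3544.

frame 3544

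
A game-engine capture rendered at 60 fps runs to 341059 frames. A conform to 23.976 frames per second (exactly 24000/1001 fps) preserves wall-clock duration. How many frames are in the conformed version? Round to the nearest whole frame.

136287 frames

Frames at target rate = 341059 × (24000/1001) / (60) = 136423600/1001 ≈ 136287.313.
Nearest whole frame: 136287.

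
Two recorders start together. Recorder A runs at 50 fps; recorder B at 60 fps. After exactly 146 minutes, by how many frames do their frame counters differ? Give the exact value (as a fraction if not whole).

87600 frames

146 min = 8760 s.
A emits 50 × 8760 = 438000 frames; B emits 60 × 8760 = 525600.
Difference = 87600 frames; B is ahead of A.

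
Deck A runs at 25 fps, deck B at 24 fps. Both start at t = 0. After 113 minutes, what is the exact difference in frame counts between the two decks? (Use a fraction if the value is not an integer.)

113 min = 6780 s.
A emits 25 × 6780 = 169500 frames; B emits 24 × 6780 = 162720.
Difference = 6780 frames; B is behind A.

6780 frames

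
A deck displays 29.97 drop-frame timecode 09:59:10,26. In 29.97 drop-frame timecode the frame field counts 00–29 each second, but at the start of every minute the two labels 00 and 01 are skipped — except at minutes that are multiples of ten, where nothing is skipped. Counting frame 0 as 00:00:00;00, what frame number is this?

1077446

Complete 10-minute blocks: 59, each 17982 frames → 1060938.
Remaining 9 whole minutes in the current block: 1800 + 8 × 1798 = 16184 frames.
Within the current minute: 10 × 30 + 26 − 2 = 324 (labels ;00/;01 skipped at this minute). Total = 1060938 + 16184 + 324 = 1077446.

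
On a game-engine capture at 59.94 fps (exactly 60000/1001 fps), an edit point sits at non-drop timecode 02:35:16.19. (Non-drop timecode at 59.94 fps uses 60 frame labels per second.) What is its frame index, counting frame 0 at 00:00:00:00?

Total seconds to the label: (2 × 3600 + 35 × 60 + 16) = 9316.
Frame index = 9316 × 60 + 19 = 558979.

558979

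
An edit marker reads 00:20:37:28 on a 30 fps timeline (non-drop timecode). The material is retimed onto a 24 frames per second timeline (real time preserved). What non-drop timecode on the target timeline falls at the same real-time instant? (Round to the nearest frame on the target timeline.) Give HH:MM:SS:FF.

00:20:37:22

Source frame index: (0×3600 + 20×60 + 37) × 30 + 28 = 37138.
Real time: 37138 / (30) = 18569/15 s.
Target frame: (18569/15) × (24) = 148552/5 ≈ 29710.400 → 29710.
At 24 labels/s: frame 29710 → 00:20:37:22.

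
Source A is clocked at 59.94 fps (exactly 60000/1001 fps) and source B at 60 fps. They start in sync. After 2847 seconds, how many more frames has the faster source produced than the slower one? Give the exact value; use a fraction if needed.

13140/77 frames

A emits 60000/1001 × 2847 = 13140000/77 frames; B emits 60 × 2847 = 170820.
Difference = 13140/77 frames (≈ 170.6494); B is ahead of A.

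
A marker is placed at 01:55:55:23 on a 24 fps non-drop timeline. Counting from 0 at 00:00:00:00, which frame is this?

Total seconds to the label: (1 × 3600 + 55 × 60 + 55) = 6955.
Frame index = 6955 × 24 + 23 = 166943.

frame 166943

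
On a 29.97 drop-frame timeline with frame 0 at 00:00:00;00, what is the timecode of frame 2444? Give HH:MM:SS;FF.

Ten DF minutes hold 17982 frames, so frame 2444 lies in block 0 (frames 0–17981) with 2444 frames into that block.
The block's first minute is 1800 frames and the rest 1798 each; 2444 frames reaches minute 1, so 0 × 18 + 1 × 2 = 2 labels have been skipped so far.
Adding those back, label number 2444 + 2 = 2446 at 30 labels/s is 81 s + 16 f = 0 h 1 min 21 s frame 16, i.e. 00:01:21;16.

00:01:21;16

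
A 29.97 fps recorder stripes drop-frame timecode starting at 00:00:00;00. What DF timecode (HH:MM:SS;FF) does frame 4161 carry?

00:02:18;25

Ten DF minutes hold 17982 frames, so frame 4161 lies in block 0 (frames 0–17981) with 4161 frames into that block.
The block's first minute is 1800 frames and the rest 1798 each; 4161 frames reaches minute 2, so 0 × 18 + 2 × 2 = 4 labels have been skipped so far.
Adding those back, label number 4161 + 4 = 4165 at 30 labels/s is 138 s + 25 f = 0 h 2 min 18 s frame 25, i.e. 00:02:18;25.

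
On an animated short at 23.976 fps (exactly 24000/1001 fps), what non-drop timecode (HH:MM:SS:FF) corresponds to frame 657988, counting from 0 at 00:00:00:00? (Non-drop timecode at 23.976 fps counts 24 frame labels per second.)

657988 ÷ 24 = 27416 full seconds, remainder 4 frames.
27416 s = 7 h 36 min 56 s.
Timecode: 07:36:56:04.

07:36:56:04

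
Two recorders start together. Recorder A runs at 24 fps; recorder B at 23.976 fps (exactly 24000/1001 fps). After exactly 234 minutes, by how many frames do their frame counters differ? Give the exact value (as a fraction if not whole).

25920/77 frames

234 min = 14040 s.
A emits 24 × 14040 = 336960 frames; B emits 24000/1001 × 14040 = 25920000/77.
Difference = 25920/77 frames (≈ 336.6234); B is behind A.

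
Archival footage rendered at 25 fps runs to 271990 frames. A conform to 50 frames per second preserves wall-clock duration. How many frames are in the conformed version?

543980 frames

Frames at target rate = 271990 × (50) / (25) = 543980.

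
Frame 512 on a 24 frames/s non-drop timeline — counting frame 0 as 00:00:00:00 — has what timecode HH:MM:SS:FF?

00:00:21:08

512 ÷ 24 = 21 full seconds, remainder 8 frames.
21 s = 0 h 0 min 21 s.
Timecode: 00:00:21:08.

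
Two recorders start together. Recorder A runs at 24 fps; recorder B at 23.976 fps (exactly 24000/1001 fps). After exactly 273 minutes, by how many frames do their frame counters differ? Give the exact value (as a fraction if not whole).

4320/11 frames

273 min = 16380 s.
A emits 24 × 16380 = 393120 frames; B emits 24000/1001 × 16380 = 4320000/11.
Difference = 4320/11 frames (≈ 392.7273); B is behind A.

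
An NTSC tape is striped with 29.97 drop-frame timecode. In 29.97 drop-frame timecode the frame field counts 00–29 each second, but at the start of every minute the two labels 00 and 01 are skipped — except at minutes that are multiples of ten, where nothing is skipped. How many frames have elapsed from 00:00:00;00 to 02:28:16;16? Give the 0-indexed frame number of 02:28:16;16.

As if non-drop at 30 labels/s: (2 × 3600 + 28 × 60 + 16) × 30 + 16 = 266896.
Minute boundaries passed: 148; those not divisible by 10: 148 − 14 = 134; dropped labels = 2 × 134 = 268.
Actual frame index = 266896 − 268 = 266628.

266628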